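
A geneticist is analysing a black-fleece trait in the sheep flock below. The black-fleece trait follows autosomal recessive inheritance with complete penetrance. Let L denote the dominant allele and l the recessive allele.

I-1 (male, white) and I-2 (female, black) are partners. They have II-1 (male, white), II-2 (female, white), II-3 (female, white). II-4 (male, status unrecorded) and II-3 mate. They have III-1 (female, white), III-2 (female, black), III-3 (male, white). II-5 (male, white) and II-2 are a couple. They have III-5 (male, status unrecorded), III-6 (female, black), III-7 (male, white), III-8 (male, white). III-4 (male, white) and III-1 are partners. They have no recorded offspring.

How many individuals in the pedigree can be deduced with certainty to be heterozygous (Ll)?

Obligate heterozygotes: II-1 is white so carries L and received l from I-2 (ll), so II-1 is Ll; II-2 is white so carries L and received l from I-2 (ll), so II-2 is Ll; II-3 is white so carries L and received l from I-2 (ll), so II-3 is Ll; II-5 is white so carries L and passed l to III-6 (ll), so II-5 is Ll.
Every other individual is either homozygous by phenotype or has at least one consistent homozygous assignment, so the count is 4.

4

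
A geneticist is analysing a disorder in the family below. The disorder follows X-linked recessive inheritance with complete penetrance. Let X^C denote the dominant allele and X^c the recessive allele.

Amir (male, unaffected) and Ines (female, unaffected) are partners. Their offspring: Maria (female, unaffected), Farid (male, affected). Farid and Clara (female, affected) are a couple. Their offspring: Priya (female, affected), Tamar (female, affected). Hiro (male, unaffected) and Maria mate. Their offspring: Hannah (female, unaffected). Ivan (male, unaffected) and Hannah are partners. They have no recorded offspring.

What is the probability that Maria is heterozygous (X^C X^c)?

Amir is unaffected, so Amir is X^C Y.
Ines is unaffected so carries C and passed c to Farid (X^c Y), so Ines is X^C X^c.
Their cross gives offspring ratios 1/2 X^C X^C : 1/2 X^C X^c. Conditioning on Maria being unaffected, P(X^C X^c) = 1/2 / 1 = 1/2 before taking Maria's own offspring into account.
Hiro is unaffected, so Hiro is X^C Y.
Maria's offspring (Hannah) would show their recorded status with the same probability whether Maria is X^C X^c or X^C X^C, so they carry no information and P(X^C X^c) = 1/2.

1/2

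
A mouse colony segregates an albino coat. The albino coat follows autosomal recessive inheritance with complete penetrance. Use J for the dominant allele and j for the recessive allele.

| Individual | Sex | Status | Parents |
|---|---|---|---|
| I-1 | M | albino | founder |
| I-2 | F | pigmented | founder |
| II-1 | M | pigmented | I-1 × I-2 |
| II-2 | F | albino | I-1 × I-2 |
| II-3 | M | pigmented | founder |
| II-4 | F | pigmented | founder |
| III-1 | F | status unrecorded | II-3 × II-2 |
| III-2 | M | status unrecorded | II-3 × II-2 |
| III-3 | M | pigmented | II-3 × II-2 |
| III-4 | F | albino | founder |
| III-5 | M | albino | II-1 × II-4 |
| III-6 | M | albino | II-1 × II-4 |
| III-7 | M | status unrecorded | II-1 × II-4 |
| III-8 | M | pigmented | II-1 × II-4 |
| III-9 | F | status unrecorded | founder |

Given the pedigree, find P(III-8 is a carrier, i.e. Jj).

2/3

II-1 is pigmented so carries J and received j from I-1 (jj), so II-1 is Jj.
II-4 is pigmented so carries J and passed j to III-5 (jj), so II-4 is Jj.
Their cross gives offspring ratios 1/4 JJ : 1/2 Jj : 1/4 jj. Conditioning on III-8 being pigmented, P(Jj) = 1/2 / 3/4 = 2/3.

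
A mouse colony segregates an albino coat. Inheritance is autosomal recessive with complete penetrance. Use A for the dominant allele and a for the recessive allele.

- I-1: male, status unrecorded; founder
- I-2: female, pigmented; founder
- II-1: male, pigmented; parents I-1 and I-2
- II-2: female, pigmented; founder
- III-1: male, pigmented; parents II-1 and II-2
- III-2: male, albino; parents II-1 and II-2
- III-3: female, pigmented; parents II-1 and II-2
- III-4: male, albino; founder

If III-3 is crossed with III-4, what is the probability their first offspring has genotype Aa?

2/3

II-1 is pigmented so carries A and passed a to III-2 (aa), so II-1 is Aa.
II-2 is pigmented so carries A and passed a to III-2 (aa), so II-2 is Aa.
III-3 is a pigmented offspring of II-1 (Aa) × II-2 (Aa), whose cross gives 1/4 AA : 1/2 Aa : 1/4 aa; conditioning on being pigmented, III-3 is AA with probability 1/3, Aa with probability 2/3.
III-4 is albino, so III-4 is aa.
Summing over parental genotype combinations, P(offspring has genotype Aa) = 1/3·1 + 2/3·1/2 = 2/3.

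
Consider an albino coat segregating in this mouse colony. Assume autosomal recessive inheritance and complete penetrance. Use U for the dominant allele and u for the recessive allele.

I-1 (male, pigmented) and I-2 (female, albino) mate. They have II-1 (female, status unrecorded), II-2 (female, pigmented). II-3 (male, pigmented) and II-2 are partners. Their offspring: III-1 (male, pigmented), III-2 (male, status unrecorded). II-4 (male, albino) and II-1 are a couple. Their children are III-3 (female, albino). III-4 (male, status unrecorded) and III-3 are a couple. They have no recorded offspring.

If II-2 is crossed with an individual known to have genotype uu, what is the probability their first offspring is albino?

II-2 is pigmented so carries U and received u from I-2 (uu), so II-2 is Uu.
The cross gives 1/2 Uu : 1/2 uu, so P(offspring is albino) = 1/2.

1/2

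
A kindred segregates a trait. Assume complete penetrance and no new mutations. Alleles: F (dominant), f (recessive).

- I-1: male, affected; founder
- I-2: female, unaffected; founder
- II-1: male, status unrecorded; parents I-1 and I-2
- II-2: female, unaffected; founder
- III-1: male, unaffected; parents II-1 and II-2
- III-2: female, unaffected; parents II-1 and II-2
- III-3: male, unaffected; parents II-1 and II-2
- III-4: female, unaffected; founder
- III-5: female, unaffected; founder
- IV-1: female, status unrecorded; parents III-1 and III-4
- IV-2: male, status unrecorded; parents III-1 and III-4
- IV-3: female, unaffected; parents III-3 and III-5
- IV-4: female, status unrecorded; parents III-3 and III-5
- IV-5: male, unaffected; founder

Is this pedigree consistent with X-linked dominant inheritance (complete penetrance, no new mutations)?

A consistent assignment under X-linked dominant exists: I-1 X^F Y, I-2 X^f X^f, II-1 X^f Y, II-2 X^f X^f, III-1 X^f Y, III-2 X^f X^f, III-3 X^f Y, III-4 X^f X^f, III-5 X^f X^f, IV-1 X^f X^f, IV-2 X^f Y, IV-3 X^f X^f, IV-4 X^f X^f, IV-5 X^f Y.
In this assignment every recorded phenotype matches its genotype and every non-founder's genotype is obtainable from its parents' genotypes, so the pedigree is consistent.

Yes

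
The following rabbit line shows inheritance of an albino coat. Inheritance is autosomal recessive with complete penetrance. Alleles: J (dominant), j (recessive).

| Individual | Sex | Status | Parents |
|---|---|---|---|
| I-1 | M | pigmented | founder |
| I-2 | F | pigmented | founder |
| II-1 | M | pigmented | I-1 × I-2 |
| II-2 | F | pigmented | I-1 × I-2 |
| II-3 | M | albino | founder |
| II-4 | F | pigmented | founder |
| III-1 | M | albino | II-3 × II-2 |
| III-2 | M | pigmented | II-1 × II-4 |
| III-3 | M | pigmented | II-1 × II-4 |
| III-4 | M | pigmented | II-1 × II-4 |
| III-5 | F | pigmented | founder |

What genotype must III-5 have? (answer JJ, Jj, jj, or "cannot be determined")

III-5's phenotype allows JJ or Jj, and no parent or child forces a single allele at both positions; consistent genotype assignments exist with III-5 as JJ or Jj.

cannot be determined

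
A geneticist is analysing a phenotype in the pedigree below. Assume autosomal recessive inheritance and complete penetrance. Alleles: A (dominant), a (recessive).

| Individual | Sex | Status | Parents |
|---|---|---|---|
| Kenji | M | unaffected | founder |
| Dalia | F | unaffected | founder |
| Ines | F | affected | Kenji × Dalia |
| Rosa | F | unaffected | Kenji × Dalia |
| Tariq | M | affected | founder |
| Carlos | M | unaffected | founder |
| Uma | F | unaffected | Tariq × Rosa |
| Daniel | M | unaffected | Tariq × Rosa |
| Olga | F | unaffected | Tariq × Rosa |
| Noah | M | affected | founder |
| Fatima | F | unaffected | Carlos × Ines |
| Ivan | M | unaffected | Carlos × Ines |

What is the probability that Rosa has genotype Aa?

Kenji is unaffected so carries A and passed a to Ines (aa), so Kenji is Aa.
Dalia is unaffected so carries A and passed a to Ines (aa), so Dalia is Aa.
Their cross gives offspring ratios 1/4 AA : 1/2 Aa : 1/4 aa. Conditioning on Rosa being unaffected, P(Aa) = 1/2 / 3/4 = 2/3 before taking Rosa's own offspring into account.
Tariq is affected, so Tariq is aa.
Now use Rosa's offspring. Probability of each recorded status — unaffected daughter Uma: 1/2 if Rosa is Aa, 1 if AA; unaffected son Daniel: 1/2 if Rosa is Aa, 1 if AA; unaffected daughter Olga: 1/2 if Rosa is Aa, 1 if AA.
Bayes: P(Aa) = 2/3·1/8 / (2/3·1/8 + 1/3·1) = 1/5.

1/5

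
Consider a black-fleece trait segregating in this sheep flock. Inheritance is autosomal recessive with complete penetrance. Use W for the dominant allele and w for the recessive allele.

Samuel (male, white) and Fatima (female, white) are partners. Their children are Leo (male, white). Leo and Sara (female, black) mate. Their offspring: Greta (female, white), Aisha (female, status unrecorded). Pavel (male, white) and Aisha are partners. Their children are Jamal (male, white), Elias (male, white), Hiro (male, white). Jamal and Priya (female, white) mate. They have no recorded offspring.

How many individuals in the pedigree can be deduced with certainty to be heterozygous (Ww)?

1

Obligate heterozygotes: Greta is white so carries W and received w from Sara (ww), so Greta is Ww.
Every other individual is either homozygous by phenotype or has at least one consistent homozygous assignment, so the count is 1.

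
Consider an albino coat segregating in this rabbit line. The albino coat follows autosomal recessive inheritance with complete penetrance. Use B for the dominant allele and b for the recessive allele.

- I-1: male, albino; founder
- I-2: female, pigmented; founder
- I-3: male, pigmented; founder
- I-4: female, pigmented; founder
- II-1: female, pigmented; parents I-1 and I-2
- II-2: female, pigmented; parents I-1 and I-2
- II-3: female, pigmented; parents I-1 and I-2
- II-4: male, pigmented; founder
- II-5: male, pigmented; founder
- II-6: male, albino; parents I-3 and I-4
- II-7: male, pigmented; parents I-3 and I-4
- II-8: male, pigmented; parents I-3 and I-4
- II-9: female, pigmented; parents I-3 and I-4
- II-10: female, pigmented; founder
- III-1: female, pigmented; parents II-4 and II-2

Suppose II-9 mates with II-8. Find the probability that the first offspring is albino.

I-3 is pigmented so carries B and passed b to II-6 (bb), so I-3 is Bb.
I-4 is pigmented so carries B and passed b to II-6 (bb), so I-4 is Bb.
II-9 is a pigmented offspring of I-3 (Bb) × I-4 (Bb), whose cross gives 1/4 BB : 1/2 Bb : 1/4 bb; conditioning on being pigmented, II-9 is BB with probability 1/3, Bb with probability 2/3.
II-8 is a pigmented offspring of I-3 (Bb) × I-4 (Bb), whose cross gives 1/4 BB : 1/2 Bb : 1/4 bb; conditioning on being pigmented, II-8 is BB with probability 1/3, Bb with probability 2/3.
Summing over parental genotype combinations, P(offspring is albino) = 4/9·1/4 = 1/9.

1/9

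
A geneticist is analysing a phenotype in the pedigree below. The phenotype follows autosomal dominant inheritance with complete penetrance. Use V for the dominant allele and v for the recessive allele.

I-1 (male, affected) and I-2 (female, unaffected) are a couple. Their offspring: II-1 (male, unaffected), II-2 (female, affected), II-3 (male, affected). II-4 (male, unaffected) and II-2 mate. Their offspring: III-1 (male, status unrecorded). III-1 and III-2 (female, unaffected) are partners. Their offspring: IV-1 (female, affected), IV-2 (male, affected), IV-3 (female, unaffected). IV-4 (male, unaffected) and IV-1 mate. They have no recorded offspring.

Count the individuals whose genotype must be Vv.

6

Obligate heterozygotes: I-1 is affected so carries V and passed v to II-1 (vv), so I-1 is Vv; II-2 is affected so carries V and received v from I-2 (vv), so II-2 is Vv; II-3 is affected so carries V and received v from I-2 (vv), so II-3 is Vv; III-1 passed V to IV-1 (Vv, whose v came from III-2) and received v from II-4 (vv), so III-1 is Vv; IV-1 is affected so carries V and received v from III-2 (vv), so IV-1 is Vv; IV-2 is affected so carries V and received v from III-2 (vv), so IV-2 is Vv.
Every other individual is either homozygous by phenotype or has at least one consistent homozygous assignment, so the count is 6.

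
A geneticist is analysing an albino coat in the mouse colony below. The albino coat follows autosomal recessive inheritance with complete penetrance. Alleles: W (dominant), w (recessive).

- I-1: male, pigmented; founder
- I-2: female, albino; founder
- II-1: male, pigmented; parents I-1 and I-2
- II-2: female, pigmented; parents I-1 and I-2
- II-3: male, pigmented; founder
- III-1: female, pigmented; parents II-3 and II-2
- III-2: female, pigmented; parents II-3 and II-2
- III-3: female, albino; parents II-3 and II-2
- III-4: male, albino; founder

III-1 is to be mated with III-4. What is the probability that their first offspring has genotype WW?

II-3 is pigmented so carries W and passed w to III-3 (ww), so II-3 is Ww.
II-2 is pigmented so carries W and received w from I-2 (ww), so II-2 is Ww.
III-1 is a pigmented offspring of II-3 (Ww) × II-2 (Ww), whose cross gives 1/4 WW : 1/2 Ww : 1/4 ww; conditioning on being pigmented, III-1 is WW with probability 1/3, Ww with probability 2/3.
III-4 is albino, so III-4 is ww.
Summing over parental genotype combinations, P(offspring has genotype WW) = 0 = 0.

0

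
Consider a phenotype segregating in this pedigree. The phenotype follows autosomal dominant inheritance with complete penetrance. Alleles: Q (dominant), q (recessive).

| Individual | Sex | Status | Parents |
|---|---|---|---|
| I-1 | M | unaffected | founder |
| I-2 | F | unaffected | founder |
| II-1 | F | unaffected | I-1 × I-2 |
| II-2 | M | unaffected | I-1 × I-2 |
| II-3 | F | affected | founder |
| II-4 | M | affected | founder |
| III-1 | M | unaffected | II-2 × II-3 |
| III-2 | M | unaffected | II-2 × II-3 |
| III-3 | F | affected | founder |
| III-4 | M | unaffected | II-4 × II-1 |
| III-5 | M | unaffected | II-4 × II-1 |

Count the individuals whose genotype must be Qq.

2

Obligate heterozygotes: II-3 is affected so carries Q and passed q to III-1 (qq), so II-3 is Qq; II-4 is affected so carries Q and passed q to III-4 (qq), so II-4 is Qq.
Every other individual is either homozygous by phenotype or has at least one consistent homozygous assignment, so the count is 2.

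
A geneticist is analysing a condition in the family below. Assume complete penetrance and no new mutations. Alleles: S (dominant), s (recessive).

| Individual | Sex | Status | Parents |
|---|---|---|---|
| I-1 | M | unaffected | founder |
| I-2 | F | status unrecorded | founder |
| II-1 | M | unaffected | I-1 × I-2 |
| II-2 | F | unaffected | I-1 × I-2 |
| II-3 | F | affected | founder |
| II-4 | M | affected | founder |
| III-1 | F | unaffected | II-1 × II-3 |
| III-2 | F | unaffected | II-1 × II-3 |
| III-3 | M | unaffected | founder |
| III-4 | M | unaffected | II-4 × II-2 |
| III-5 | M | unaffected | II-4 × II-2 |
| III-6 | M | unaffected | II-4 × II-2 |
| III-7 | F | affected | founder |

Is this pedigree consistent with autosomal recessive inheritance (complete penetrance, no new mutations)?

A consistent assignment under autosomal recessive exists: I-1 SS, I-2 SS, II-1 SS, II-2 SS, II-3 ss, II-4 ss, III-1 Ss, III-2 Ss, III-3 SS, III-4 Ss, III-5 Ss, III-6 Ss, III-7 ss.
In this assignment every recorded phenotype matches its genotype and every non-founder's genotype is obtainable from its parents' genotypes, so the pedigree is consistent.

Yes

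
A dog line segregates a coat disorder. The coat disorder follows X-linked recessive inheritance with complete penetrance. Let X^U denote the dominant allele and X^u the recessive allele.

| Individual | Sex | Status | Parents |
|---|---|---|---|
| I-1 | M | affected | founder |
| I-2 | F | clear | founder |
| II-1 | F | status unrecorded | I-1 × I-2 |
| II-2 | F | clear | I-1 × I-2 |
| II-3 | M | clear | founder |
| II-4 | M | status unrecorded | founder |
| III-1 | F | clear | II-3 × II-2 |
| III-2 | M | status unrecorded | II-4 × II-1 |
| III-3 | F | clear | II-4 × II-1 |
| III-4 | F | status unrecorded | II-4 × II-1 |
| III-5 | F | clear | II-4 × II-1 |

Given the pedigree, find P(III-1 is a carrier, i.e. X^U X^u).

1/2

II-3 is clear, so II-3 is X^U Y.
II-2 is clear so carries U and received u from I-1 (X^u Y), so II-2 is X^U X^u.
Their cross gives offspring ratios 1/2 X^U X^U : 1/2 X^U X^u. Conditioning on III-1 being clear, P(X^U X^u) = 1/2 / 1 = 1/2.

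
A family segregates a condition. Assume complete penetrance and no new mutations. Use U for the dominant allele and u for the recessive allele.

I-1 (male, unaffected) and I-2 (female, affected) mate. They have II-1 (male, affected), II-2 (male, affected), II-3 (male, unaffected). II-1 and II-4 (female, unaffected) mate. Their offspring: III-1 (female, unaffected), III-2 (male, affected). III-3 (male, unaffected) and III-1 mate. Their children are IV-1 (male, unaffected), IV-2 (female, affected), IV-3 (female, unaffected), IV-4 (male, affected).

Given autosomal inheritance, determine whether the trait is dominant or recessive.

III-3 and III-1 are both unaffected yet have an affected child IV-2. Under dominance, an affected child requires at least one affected parent, so the trait cannot be dominant.

recessive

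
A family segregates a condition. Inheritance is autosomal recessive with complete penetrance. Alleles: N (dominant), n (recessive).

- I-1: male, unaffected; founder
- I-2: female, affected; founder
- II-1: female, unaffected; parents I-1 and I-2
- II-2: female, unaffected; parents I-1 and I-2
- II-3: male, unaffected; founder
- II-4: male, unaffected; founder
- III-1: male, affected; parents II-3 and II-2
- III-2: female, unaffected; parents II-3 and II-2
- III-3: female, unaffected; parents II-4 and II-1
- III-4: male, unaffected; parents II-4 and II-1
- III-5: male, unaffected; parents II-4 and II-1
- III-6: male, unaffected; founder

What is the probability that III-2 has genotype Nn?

II-3 is unaffected so carries N and passed n to III-1 (nn), so II-3 is Nn.
II-2 is unaffected so carries N and received n from I-2 (nn), so II-2 is Nn.
Their cross gives offspring ratios 1/4 NN : 1/2 Nn : 1/4 nn. Conditioning on III-2 being unaffected, P(Nn) = 1/2 / 3/4 = 2/3.

2/3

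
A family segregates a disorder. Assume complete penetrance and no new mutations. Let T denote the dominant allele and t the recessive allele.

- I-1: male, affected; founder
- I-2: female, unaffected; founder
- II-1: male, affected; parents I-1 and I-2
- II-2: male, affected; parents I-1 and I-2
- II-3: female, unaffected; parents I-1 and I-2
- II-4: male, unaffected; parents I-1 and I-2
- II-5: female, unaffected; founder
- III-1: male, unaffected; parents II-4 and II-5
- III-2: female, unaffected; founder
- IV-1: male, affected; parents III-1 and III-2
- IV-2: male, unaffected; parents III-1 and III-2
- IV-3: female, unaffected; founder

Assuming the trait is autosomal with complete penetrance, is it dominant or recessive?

III-1 and III-2 are both unaffected yet have an affected child IV-1. Under dominance, an affected child requires at least one affected parent, so the trait cannot be dominant.

recessive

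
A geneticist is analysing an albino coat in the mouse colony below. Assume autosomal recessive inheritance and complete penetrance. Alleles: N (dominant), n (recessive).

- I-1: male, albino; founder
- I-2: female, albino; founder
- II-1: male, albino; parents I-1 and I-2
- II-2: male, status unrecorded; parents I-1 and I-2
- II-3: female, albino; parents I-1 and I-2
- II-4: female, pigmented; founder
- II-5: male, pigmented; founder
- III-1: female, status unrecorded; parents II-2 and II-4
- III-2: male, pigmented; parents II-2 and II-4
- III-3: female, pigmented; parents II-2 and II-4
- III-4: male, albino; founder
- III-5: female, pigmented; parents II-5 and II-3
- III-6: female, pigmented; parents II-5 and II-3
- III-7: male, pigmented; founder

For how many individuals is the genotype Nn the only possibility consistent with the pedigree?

4

Obligate heterozygotes: III-2 is pigmented so carries N and received n from II-2 (nn), so III-2 is Nn; III-3 is pigmented so carries N and received n from II-2 (nn), so III-3 is Nn; III-5 is pigmented so carries N and received n from II-3 (nn), so III-5 is Nn; III-6 is pigmented so carries N and received n from II-3 (nn), so III-6 is Nn.
Every other individual is either homozygous by phenotype or has at least one consistent homozygous assignment, so the count is 4.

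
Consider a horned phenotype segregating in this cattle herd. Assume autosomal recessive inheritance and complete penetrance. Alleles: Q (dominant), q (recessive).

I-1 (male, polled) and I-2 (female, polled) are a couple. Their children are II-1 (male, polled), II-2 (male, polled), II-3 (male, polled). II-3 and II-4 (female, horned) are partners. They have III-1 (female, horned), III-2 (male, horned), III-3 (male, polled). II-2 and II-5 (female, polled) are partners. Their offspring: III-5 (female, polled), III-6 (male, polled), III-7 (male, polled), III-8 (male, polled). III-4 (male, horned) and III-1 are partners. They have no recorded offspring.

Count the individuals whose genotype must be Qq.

2

Obligate heterozygotes: II-3 is polled so carries Q and passed q to III-1 (qq), so II-3 is Qq; III-3 is polled so carries Q and received q from II-4 (qq), so III-3 is Qq.
Every other individual is either homozygous by phenotype or has at least one consistent homozygous assignment, so the count is 2.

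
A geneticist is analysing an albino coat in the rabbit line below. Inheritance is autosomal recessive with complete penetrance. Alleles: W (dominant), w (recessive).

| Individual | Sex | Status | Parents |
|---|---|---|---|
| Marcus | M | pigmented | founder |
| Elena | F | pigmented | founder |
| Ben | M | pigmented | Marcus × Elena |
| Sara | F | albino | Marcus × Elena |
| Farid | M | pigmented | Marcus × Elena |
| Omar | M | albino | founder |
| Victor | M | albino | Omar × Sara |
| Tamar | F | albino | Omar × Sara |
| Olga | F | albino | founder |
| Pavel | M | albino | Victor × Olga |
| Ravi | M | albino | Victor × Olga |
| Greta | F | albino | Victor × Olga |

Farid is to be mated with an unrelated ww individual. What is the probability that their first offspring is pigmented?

Marcus is pigmented so carries W and passed w to Sara (ww), so Marcus is Ww.
Elena is pigmented so carries W and passed w to Sara (ww), so Elena is Ww.
Farid is a pigmented offspring of Marcus (Ww) × Elena (Ww), whose cross gives 1/4 WW : 1/2 Ww : 1/4 ww; conditioning on being pigmented, Farid is WW with probability 1/3, Ww with probability 2/3.
Summing over parental genotype combinations, P(offspring is pigmented) = 1/3·1 + 2/3·1/2 = 2/3.

2/3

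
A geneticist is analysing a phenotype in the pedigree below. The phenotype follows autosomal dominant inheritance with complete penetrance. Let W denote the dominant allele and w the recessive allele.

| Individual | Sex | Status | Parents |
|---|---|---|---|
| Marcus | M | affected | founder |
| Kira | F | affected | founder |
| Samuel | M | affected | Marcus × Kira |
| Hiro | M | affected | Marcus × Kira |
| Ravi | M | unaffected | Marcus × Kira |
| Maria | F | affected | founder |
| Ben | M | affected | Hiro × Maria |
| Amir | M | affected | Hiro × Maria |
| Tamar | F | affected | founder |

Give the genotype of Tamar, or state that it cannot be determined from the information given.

cannot be determined

Tamar's phenotype allows WW or Ww, and no parent or child forces a single allele at both positions; consistent genotype assignments exist with Tamar as WW or Ww.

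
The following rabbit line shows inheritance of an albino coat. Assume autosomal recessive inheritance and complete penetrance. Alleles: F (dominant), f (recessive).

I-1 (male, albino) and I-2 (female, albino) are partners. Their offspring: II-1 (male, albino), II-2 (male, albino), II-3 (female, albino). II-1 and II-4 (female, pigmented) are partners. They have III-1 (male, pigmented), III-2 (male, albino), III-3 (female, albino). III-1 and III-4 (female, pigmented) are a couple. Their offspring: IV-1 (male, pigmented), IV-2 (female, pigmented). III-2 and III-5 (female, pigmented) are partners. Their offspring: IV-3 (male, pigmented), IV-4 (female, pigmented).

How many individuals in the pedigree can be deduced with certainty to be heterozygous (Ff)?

Obligate heterozygotes: II-4 is pigmented so carries F and passed f to III-2 (ff), so II-4 is Ff; III-1 is pigmented so carries F and received f from II-1 (ff), so III-1 is Ff; IV-3 is pigmented so carries F and received f from III-2 (ff), so IV-3 is Ff; IV-4 is pigmented so carries F and received f from III-2 (ff), so IV-4 is Ff.
Every other individual is either homozygous by phenotype or has at least one consistent homozygous assignment, so the count is 4.

4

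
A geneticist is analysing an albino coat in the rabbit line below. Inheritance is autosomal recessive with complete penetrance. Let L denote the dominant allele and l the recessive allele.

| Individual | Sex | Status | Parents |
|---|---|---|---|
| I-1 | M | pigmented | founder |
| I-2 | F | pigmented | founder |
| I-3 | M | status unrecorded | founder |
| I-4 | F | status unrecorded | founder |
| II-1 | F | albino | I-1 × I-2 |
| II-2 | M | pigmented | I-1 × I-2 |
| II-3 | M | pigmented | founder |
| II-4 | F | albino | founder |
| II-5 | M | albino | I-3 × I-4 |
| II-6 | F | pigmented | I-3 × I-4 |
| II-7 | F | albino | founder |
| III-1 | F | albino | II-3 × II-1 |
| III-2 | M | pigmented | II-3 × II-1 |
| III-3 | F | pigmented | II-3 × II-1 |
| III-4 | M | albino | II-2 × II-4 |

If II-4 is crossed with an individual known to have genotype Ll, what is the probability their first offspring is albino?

II-4 is albino, so II-4 is ll.
The cross gives 1/2 Ll : 1/2 ll, so P(offspring is albino) = 1/2.

1/2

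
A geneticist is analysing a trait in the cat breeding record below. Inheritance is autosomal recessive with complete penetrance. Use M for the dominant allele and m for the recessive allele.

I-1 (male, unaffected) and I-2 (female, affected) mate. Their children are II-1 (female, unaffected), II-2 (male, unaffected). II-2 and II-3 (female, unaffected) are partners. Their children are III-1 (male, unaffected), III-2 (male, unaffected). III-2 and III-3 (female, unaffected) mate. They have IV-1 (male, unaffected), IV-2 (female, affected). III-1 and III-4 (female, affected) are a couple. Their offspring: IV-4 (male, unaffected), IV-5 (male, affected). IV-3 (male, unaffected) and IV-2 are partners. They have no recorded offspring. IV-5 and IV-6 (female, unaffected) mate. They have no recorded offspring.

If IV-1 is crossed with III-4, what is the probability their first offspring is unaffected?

III-2 is unaffected so carries M and passed m to IV-2 (mm), so III-2 is Mm.
III-3 is unaffected so carries M and passed m to IV-2 (mm), so III-3 is Mm.
IV-1 is an unaffected offspring of III-2 (Mm) × III-3 (Mm), whose cross gives 1/4 MM : 1/2 Mm : 1/4 mm; conditioning on being unaffected, IV-1 is MM with probability 1/3, Mm with probability 2/3.
III-4 is affected, so III-4 is mm.
Summing over parental genotype combinations, P(offspring is unaffected) = 1/3·1 + 2/3·1/2 = 2/3.

2/3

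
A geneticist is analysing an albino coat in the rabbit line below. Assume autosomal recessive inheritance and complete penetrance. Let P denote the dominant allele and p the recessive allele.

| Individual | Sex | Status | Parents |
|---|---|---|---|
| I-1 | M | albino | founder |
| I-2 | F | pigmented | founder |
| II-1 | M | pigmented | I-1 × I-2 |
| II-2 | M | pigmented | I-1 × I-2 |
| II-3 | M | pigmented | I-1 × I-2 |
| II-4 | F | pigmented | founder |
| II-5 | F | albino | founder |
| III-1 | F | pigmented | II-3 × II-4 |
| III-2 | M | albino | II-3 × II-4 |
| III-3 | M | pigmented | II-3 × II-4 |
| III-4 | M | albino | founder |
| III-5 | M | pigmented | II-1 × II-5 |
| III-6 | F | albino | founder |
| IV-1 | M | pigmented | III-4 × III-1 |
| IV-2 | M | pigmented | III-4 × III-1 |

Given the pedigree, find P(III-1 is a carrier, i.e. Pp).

1/3

II-3 is pigmented so carries P and received p from I-1 (pp), so II-3 is Pp.
II-4 is pigmented so carries P and passed p to III-2 (pp), so II-4 is Pp.
Their cross gives offspring ratios 1/4 PP : 1/2 Pp : 1/4 pp. Conditioning on III-1 being pigmented, P(Pp) = 1/2 / 3/4 = 2/3 before taking III-1's own offspring into account.
III-4 is albino, so III-4 is pp.
Now use III-1's offspring. Probability of each recorded status — pigmented son IV-1: 1/2 if III-1 is Pp, 1 if PP; pigmented son IV-2: 1/2 if III-1 is Pp, 1 if PP.
Bayes: P(Pp) = 2/3·1/4 / (2/3·1/4 + 1/3·1) = 1/3.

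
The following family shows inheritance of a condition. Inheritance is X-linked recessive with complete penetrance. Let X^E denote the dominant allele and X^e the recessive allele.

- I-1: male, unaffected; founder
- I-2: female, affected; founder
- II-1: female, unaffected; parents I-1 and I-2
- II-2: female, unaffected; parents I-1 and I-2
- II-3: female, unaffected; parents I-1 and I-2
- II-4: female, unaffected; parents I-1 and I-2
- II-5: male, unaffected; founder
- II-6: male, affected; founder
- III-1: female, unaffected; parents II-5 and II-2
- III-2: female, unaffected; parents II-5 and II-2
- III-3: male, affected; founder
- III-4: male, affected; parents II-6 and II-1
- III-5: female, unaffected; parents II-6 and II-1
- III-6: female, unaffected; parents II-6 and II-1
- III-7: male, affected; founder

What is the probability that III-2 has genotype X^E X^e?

II-5 is unaffected, so II-5 is X^E Y.
II-2 is unaffected so carries E and received e from I-2 (X^e X^e), so II-2 is X^E X^e.
Their cross gives offspring ratios 1/2 X^E X^E : 1/2 X^E X^e. Conditioning on III-2 being unaffected, P(X^E X^e) = 1/2 / 1 = 1/2.

1/2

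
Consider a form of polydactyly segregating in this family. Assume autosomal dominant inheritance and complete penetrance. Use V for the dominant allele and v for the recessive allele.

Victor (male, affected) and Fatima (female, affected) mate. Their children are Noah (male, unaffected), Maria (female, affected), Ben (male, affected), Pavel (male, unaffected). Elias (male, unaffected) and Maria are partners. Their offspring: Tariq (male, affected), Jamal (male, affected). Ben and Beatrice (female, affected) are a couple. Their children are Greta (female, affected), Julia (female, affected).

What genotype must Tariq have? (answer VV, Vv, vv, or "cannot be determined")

From phenotype alone, Tariq is VV or Vv.
Tariq is affected so carries V and received v from Elias (vv), so Tariq is Vv.

Vv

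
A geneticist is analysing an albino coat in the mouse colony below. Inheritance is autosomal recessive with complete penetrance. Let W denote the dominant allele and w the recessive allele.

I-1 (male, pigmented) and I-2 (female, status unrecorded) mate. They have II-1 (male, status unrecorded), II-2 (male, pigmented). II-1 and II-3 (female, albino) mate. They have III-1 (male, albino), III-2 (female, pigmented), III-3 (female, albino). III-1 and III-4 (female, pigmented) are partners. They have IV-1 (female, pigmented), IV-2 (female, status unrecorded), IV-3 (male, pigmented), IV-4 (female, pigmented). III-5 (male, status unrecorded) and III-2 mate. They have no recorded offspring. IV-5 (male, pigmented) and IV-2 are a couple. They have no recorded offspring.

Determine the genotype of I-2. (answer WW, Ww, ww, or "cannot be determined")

cannot be determined

I-2's phenotype is unrecorded, and no parent or child forces a single allele at both positions; consistent genotype assignments exist with I-2 as WW or Ww or ww.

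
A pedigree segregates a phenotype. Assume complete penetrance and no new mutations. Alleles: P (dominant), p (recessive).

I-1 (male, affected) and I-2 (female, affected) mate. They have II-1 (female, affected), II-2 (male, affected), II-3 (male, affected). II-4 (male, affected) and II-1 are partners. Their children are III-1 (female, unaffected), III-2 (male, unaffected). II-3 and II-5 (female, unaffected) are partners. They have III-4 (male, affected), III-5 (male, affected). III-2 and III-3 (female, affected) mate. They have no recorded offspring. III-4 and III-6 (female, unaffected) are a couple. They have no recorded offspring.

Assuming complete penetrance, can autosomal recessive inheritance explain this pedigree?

Under autosomal recessive, III-1 (unaffected, female) cannot arise from II-4 (affected) × II-1 (affected).

No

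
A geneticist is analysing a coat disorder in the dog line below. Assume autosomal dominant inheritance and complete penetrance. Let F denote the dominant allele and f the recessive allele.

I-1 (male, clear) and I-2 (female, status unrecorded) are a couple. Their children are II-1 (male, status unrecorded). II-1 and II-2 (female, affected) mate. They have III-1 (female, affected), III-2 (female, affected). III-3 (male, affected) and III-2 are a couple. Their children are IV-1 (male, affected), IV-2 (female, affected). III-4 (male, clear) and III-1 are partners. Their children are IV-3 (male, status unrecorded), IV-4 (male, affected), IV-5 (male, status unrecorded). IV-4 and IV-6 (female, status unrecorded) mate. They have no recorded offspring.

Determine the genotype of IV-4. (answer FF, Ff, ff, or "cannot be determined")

From phenotype alone, IV-4 is FF or Ff.
IV-4 is affected so carries F and received f from III-4 (ff), so IV-4 is Ff.

Ff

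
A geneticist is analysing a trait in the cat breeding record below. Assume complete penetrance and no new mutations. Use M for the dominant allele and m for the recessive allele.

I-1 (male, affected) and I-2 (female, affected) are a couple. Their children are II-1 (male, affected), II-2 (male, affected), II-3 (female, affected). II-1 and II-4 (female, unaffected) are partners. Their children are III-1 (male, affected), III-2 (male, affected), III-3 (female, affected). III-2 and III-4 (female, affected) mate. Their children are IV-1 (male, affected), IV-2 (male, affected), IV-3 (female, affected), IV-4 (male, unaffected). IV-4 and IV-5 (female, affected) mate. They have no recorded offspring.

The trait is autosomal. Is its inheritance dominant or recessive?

III-2 and III-4 are both affected yet have an unaffected child IV-4. Under a recessive model two affected parents are homozygous and every child would be affected, so the trait cannot be recessive.

dominant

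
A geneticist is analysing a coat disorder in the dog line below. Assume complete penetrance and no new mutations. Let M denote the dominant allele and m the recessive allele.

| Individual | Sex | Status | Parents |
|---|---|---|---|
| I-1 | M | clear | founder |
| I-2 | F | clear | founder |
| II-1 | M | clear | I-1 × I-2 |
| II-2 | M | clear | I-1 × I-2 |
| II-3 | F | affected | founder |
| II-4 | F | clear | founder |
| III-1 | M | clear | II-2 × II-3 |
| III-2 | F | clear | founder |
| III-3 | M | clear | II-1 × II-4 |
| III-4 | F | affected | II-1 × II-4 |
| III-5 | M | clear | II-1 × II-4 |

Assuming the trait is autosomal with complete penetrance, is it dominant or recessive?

recessive

II-1 and II-4 are both clear yet have an affected child III-4. Under dominance, an affected child requires at least one affected parent, so the trait cannot be dominant.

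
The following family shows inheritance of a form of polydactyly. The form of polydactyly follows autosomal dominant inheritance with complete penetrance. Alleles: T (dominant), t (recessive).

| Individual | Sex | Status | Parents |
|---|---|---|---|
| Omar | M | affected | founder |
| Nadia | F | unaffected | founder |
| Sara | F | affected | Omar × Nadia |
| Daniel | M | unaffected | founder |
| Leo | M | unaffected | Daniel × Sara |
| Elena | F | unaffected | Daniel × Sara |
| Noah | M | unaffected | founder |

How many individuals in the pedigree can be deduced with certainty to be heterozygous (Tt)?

Obligate heterozygotes: Sara is affected so carries T and received t from Nadia (tt), so Sara is Tt.
Every other individual is either homozygous by phenotype or has at least one consistent homozygous assignment, so the count is 1.

1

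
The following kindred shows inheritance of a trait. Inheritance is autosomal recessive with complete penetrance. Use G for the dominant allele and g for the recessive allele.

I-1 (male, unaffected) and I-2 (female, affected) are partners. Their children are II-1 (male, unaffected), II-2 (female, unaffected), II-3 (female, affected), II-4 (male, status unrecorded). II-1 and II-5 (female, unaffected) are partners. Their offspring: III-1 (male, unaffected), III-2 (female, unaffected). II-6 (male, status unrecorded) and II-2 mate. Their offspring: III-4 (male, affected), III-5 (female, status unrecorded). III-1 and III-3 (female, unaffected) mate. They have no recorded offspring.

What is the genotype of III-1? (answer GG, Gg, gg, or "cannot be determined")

III-1's phenotype allows GG or Gg, and no parent or child forces a single allele at both positions; consistent genotype assignments exist with III-1 as GG or Gg.

cannot be determined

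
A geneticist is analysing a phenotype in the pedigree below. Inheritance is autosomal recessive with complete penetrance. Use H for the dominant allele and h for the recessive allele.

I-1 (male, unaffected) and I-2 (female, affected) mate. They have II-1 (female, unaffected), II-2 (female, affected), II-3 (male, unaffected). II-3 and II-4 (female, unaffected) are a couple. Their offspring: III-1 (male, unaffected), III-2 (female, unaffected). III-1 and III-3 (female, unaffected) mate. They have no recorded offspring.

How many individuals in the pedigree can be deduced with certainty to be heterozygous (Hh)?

3

Obligate heterozygotes: I-1 is unaffected so carries H and passed h to II-2 (hh), so I-1 is Hh; II-1 is unaffected so carries H and received h from I-2 (hh), so II-1 is Hh; II-3 is unaffected so carries H and received h from I-2 (hh), so II-3 is Hh.
Every other individual is either homozygous by phenotype or has at least one consistent homozygous assignment, so the count is 3.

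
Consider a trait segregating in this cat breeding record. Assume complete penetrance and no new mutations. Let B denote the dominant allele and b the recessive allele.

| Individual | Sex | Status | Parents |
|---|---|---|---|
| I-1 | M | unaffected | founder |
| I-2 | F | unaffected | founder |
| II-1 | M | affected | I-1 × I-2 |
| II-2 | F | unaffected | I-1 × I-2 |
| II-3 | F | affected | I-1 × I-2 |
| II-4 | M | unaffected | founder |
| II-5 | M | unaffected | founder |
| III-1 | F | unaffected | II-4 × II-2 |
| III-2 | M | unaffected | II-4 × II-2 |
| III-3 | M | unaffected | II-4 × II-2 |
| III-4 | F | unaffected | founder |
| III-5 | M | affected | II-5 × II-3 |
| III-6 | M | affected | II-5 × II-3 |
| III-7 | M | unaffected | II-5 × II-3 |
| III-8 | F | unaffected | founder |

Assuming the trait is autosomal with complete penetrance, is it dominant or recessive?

I-1 and I-2 are both unaffected yet have an affected child II-1. Under dominance, an affected child requires at least one affected parent, so the trait cannot be dominant.

recessive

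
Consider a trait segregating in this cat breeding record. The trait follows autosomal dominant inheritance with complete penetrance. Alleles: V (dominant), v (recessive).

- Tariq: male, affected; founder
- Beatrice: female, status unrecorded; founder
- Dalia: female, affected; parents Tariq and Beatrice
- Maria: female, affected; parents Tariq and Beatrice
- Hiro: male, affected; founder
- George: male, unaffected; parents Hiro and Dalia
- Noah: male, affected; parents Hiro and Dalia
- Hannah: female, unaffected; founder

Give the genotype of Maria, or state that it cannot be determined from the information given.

Maria's phenotype allows VV or Vv, and no parent or child forces a single allele at both positions; consistent genotype assignments exist with Maria as VV or Vv.

cannot be determined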